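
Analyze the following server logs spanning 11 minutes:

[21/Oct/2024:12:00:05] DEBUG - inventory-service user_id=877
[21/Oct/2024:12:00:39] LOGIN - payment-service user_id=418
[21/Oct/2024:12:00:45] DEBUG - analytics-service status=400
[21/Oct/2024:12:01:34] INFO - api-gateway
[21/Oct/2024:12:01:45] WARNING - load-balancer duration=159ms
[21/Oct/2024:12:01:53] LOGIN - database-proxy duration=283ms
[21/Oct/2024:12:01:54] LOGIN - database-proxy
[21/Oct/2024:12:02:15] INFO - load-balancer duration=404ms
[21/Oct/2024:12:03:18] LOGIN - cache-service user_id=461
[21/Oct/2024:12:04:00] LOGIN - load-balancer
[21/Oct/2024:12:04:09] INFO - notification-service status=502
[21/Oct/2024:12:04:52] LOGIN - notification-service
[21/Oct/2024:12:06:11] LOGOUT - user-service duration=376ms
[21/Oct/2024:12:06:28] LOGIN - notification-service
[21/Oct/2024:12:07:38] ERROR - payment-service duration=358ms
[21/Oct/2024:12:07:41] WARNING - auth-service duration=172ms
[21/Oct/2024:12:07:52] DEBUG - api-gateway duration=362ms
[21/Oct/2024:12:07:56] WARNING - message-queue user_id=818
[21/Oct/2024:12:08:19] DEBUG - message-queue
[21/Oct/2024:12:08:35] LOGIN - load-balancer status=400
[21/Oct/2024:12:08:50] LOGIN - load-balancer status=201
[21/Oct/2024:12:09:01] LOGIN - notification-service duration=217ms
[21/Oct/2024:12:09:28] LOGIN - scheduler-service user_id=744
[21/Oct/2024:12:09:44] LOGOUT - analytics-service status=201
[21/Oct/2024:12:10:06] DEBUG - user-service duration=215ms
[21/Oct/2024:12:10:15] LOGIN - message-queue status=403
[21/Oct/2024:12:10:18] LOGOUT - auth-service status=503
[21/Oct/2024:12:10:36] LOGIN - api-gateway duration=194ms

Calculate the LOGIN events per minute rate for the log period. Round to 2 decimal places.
1.18

To calculate the rate:

1. Count total LOGIN events: 13
2. Total time period: 11 minutes
3. Rate = 13 / 11 = 1.18 events per minute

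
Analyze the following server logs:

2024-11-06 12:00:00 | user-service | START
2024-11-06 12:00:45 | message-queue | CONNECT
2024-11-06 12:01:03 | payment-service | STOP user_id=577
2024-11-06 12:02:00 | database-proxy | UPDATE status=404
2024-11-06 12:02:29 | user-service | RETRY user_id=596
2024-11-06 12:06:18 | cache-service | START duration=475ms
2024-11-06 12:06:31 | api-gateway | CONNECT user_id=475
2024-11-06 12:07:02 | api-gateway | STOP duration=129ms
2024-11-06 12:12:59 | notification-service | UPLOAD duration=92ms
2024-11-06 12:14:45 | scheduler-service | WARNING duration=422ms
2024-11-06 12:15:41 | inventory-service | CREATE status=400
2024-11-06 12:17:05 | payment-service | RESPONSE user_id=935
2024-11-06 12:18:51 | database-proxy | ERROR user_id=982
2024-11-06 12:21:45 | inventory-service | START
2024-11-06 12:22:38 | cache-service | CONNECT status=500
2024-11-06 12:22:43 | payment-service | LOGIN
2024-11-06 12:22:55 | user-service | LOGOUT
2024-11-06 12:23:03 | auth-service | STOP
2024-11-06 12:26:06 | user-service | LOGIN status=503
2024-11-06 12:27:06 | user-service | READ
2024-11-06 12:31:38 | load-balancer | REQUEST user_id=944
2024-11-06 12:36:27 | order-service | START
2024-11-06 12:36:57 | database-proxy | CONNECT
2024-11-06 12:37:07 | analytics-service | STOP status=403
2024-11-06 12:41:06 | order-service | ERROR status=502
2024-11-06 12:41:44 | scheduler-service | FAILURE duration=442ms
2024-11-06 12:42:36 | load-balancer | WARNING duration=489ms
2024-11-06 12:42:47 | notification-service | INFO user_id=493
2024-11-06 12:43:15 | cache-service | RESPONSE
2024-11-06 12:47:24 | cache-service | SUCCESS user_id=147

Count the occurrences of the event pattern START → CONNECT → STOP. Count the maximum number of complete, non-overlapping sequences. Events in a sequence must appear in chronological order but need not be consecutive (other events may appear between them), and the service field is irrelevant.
4

To count sequences:

1. Look for pattern: START → CONNECT → STOP
2. Greedily scan the log in chronological order, matching each sequence element in turn (ignoring service)
3. Each time the full pattern completes, increment the count and restart matching from the next event
4. Complete non-overlapping sequences found: 4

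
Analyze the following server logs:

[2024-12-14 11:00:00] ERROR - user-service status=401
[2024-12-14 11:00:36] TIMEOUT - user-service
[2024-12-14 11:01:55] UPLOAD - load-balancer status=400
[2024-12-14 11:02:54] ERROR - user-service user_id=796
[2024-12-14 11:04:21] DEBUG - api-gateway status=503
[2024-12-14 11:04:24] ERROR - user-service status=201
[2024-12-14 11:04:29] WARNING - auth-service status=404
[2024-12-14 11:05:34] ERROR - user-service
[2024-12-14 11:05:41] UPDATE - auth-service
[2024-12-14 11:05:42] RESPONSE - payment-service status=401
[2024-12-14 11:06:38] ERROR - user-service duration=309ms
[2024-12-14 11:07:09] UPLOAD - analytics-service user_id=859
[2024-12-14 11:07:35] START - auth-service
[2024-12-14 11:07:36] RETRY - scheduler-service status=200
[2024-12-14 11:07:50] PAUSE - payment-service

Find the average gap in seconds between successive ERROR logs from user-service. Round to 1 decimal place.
99.5

To calculate average interval:

1. Find all ERROR events for user-service in order
2. Calculate time gaps between consecutive events
3. Compute mean of gaps: 398 / 4 = 99.5 seconds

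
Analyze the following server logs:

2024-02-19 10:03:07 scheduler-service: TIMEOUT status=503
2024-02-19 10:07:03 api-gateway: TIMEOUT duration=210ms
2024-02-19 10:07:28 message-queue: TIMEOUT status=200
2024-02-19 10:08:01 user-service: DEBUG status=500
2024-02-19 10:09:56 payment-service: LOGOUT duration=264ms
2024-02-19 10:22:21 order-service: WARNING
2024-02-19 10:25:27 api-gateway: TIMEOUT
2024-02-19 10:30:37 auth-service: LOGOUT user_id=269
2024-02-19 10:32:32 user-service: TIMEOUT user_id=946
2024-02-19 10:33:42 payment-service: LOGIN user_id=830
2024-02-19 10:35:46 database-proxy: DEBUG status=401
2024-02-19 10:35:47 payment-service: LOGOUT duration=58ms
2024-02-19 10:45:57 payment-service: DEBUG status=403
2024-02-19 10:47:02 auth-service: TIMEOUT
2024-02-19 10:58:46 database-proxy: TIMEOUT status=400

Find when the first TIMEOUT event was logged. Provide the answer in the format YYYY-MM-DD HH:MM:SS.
2024-02-19 10:03:07

To find the first event:

1. Filter for all TIMEOUT events
2. Sort by timestamp
3. Select the first one
4. Timestamp: 2024-02-19 10:03:07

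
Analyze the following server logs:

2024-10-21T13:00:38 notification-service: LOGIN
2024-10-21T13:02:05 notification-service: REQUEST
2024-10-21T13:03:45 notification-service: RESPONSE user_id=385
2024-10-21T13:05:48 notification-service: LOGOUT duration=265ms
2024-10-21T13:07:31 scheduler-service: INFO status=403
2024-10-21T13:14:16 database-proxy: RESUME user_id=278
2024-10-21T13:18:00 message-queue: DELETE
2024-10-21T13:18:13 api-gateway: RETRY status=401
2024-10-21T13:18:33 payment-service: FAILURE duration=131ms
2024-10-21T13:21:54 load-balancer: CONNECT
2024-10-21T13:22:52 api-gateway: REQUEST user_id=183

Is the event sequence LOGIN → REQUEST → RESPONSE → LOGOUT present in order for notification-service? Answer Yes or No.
Yes

To verify sequence order:

1. Find all events in sequence LOGIN → REQUEST → RESPONSE → LOGOUT for notification-service
2. Extract their timestamps
3. Check if timestamps are in ascending order
4. Result: Yes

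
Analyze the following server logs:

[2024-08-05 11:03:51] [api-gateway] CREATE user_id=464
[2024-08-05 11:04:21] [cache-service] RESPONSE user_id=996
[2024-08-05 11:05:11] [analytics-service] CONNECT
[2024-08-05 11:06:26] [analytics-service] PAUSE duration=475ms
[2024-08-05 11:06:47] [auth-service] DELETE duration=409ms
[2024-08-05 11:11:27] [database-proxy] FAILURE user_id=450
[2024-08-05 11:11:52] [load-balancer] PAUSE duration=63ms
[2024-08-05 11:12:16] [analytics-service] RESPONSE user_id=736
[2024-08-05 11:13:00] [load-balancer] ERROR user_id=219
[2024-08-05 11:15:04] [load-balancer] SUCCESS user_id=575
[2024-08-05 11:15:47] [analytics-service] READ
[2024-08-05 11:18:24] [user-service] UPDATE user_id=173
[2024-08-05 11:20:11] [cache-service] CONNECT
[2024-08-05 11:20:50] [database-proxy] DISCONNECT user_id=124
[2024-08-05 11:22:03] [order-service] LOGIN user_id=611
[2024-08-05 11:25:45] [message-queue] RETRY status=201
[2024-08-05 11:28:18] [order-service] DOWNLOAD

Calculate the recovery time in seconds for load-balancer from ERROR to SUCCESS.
124

To calculate recovery time:

1. Find ERROR event for load-balancer: 2024-08-05 11:13:00
2. Find next SUCCESS event for load-balancer: 2024-08-05 11:15:04
3. Recovery time: 2024-08-05 11:15:04 - 2024-08-05 11:13:00 = 124 seconds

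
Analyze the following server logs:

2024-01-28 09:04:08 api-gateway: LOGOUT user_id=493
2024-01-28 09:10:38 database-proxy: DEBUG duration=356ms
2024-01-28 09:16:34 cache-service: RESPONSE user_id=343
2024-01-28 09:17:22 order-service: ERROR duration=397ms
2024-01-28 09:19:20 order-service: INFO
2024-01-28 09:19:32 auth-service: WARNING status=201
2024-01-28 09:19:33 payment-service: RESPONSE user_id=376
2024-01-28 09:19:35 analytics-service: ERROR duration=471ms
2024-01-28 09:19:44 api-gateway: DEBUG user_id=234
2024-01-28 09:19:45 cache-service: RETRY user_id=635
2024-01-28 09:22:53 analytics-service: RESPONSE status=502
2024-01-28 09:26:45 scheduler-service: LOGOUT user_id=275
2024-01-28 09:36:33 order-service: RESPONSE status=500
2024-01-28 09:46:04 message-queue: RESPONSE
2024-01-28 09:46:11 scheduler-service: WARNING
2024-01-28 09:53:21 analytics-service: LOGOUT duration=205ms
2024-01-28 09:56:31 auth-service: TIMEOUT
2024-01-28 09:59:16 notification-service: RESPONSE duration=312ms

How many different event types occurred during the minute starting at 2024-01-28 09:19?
6

To count unique event types:

1. Filter events in the minute starting at 2024-01-28 09:19
2. Extract event types from matching entries
3. Count unique types: 6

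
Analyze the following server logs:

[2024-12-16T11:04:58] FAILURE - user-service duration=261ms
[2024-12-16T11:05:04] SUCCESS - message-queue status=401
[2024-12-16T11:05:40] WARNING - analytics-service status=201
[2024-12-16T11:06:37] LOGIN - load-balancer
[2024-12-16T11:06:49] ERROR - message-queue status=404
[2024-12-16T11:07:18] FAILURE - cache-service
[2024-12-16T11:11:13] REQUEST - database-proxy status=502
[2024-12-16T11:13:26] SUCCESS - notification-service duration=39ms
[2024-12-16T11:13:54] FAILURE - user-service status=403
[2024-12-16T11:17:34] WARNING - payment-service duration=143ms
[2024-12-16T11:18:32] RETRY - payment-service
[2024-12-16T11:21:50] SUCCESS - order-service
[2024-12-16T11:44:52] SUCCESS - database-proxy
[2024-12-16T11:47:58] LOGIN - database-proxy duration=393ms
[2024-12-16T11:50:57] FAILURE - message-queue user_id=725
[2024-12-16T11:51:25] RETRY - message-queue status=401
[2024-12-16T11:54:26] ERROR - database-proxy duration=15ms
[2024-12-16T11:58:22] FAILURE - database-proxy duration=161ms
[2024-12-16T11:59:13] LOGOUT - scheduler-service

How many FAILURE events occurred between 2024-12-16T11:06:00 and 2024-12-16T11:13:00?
1

To count events in the time window:

1. Window boundaries: 2024-12-16T11:06:00 to 2024-12-16T11:13:00
2. Filter for FAILURE events within this window
3. Count matching events: 1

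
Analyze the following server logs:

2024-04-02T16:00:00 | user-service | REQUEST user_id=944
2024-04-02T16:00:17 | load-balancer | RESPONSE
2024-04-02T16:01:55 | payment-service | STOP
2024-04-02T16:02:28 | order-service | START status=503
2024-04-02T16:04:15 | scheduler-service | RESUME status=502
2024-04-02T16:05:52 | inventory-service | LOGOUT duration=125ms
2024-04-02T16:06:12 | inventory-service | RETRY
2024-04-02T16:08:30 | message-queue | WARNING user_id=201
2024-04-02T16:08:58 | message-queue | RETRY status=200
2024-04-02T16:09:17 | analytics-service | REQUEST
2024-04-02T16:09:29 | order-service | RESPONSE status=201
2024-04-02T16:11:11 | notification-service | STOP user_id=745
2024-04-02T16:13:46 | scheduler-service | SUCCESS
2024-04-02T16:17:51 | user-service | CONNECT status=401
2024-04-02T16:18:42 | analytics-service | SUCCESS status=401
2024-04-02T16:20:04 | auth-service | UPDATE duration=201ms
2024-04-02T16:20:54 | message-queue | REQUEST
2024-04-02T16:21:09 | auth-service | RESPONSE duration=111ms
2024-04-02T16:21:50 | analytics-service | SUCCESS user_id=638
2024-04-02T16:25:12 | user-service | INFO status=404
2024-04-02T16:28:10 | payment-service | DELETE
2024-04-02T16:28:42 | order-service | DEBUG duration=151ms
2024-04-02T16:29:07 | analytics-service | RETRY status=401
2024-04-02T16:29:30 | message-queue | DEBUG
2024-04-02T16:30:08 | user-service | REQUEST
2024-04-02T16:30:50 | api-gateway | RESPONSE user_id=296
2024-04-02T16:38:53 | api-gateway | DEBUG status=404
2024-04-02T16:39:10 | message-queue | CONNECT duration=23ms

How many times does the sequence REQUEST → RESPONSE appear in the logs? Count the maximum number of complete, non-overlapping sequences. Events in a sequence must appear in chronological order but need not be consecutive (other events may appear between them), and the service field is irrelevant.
4

To count sequences:

1. Look for pattern: REQUEST → RESPONSE
2. Greedily scan the log in chronological order, matching each sequence element in turn (ignoring service)
3. Each time the full pattern completes, increment the count and restart matching from the next event
4. Complete non-overlapping sequences found: 4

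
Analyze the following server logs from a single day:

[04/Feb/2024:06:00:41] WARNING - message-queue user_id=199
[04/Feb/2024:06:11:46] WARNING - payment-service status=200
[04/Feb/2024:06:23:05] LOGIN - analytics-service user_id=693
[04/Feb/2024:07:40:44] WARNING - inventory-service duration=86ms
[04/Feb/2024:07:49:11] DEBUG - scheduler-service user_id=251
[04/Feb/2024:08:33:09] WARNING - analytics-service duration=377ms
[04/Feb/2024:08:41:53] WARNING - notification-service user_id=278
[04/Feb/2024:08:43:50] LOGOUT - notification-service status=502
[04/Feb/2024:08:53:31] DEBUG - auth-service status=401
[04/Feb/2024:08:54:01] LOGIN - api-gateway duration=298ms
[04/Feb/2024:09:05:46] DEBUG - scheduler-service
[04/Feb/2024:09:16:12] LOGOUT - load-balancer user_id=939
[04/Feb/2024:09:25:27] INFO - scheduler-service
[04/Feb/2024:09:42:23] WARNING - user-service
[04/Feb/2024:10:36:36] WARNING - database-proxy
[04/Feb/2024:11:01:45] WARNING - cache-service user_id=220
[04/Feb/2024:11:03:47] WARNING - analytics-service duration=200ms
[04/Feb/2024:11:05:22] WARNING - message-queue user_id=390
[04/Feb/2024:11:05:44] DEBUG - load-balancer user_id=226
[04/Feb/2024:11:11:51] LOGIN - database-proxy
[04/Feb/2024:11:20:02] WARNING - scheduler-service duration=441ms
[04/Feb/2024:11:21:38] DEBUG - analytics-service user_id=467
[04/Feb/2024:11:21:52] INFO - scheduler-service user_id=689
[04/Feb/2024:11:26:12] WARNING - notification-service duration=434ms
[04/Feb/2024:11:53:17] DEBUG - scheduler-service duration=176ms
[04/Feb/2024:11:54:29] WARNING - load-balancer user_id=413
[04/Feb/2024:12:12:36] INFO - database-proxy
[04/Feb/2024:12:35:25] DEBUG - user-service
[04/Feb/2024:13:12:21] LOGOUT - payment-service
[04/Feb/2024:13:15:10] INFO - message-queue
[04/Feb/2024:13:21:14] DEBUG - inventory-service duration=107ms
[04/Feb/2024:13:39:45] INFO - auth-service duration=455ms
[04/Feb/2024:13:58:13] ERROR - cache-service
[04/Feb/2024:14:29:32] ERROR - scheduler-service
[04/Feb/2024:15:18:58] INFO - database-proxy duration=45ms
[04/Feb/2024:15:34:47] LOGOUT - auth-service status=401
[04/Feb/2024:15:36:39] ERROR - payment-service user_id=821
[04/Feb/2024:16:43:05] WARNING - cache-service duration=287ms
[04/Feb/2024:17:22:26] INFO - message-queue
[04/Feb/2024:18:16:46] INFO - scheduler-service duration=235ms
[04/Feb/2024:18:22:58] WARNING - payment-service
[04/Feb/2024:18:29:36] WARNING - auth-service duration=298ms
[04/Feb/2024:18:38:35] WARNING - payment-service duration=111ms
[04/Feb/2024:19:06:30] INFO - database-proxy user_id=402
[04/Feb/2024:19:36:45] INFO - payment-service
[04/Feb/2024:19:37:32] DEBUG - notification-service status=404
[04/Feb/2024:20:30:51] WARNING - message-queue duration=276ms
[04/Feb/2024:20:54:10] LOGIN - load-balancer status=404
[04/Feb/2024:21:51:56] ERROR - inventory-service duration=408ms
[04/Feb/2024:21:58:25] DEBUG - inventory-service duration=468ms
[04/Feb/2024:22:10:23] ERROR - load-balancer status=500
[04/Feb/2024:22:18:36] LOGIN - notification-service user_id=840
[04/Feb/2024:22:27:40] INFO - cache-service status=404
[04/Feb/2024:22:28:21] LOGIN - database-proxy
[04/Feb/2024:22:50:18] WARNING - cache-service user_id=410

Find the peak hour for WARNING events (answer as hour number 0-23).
11

To find the peak hour:

1. Group all WARNING events by hour
2. Count events in each hour
3. Find hour with maximum count
4. Peak hour: 11 (with 6 events)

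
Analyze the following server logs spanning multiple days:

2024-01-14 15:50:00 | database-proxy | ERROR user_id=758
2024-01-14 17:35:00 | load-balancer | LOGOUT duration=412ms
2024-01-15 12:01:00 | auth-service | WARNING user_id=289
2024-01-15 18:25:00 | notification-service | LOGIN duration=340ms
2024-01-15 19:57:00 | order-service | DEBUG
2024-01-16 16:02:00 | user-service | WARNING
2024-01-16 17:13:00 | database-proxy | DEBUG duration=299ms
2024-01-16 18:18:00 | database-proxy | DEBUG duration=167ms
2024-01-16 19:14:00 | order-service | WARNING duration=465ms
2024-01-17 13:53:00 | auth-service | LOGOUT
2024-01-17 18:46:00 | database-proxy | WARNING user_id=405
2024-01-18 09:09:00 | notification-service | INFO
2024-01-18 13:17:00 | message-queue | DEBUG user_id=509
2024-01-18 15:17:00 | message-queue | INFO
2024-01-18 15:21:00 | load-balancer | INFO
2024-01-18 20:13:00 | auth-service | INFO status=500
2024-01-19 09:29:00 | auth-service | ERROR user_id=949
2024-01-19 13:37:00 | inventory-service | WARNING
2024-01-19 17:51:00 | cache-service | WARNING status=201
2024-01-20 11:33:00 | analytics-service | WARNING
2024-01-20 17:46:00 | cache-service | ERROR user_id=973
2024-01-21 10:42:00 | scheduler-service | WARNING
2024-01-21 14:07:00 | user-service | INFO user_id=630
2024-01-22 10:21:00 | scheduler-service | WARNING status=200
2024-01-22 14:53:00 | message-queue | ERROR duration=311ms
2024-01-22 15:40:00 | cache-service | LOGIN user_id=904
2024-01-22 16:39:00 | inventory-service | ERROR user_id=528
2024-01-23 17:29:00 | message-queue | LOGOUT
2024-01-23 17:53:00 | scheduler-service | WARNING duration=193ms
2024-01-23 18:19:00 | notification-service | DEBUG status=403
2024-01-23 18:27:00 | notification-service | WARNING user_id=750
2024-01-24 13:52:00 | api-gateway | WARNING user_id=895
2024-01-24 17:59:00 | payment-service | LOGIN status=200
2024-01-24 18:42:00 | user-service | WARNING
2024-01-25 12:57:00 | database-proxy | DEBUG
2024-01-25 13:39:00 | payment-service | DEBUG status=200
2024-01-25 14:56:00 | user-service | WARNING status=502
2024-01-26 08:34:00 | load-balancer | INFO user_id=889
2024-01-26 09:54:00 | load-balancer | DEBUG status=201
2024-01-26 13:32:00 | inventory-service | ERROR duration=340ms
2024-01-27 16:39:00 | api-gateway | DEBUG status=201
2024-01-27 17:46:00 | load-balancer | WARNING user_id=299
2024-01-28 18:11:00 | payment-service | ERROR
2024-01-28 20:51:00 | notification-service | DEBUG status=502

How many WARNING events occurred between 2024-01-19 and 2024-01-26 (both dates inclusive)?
10

To filter by date range:

1. Date range: 2024-01-19 through 2024-01-26, both dates inclusive
2. Filter for WARNING events whose date falls in this range
3. Count matching events: 10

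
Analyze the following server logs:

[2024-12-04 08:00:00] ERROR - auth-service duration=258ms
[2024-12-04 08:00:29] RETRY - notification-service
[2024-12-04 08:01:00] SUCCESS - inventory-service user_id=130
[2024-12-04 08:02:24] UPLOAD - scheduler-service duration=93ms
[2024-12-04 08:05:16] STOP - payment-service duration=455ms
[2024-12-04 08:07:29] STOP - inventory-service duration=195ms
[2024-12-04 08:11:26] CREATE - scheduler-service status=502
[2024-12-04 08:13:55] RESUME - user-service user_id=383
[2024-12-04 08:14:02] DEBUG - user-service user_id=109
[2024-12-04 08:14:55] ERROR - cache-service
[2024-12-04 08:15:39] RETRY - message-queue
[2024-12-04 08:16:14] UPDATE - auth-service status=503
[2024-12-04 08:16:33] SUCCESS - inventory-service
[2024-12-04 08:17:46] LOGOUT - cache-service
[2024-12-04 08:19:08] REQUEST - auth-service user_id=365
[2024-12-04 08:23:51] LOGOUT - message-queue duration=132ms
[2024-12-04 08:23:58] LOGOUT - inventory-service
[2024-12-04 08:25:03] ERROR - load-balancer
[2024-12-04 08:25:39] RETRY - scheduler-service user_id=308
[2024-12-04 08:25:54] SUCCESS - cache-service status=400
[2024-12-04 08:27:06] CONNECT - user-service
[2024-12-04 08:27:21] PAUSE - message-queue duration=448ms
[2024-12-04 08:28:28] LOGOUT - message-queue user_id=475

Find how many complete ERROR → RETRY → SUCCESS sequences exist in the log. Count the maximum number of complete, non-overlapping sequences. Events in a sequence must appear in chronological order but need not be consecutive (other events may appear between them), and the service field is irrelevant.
3

To count sequences:

1. Look for pattern: ERROR → RETRY → SUCCESS
2. Greedily scan the log in chronological order, matching each sequence element in turn (ignoring service)
3. Each time the full pattern completes, increment the count and restart matching from the next event
4. Complete non-overlapping sequences found: 3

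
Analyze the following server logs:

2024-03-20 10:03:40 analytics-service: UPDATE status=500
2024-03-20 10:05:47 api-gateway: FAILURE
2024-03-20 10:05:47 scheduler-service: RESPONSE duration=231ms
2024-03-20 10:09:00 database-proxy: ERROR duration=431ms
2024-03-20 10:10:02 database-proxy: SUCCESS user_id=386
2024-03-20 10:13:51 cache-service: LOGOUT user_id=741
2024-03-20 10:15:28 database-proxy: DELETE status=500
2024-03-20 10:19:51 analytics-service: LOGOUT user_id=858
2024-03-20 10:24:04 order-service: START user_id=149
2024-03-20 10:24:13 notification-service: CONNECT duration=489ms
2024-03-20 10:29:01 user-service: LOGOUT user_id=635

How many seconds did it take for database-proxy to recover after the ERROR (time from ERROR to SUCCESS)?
62

To calculate recovery time:

1. Find ERROR event for database-proxy: 2024-03-20 10:09:00
2. Find next SUCCESS event for database-proxy: 2024-03-20 10:10:02
3. Recovery time: 2024-03-20 10:10:02 - 2024-03-20 10:09:00 = 62 seconds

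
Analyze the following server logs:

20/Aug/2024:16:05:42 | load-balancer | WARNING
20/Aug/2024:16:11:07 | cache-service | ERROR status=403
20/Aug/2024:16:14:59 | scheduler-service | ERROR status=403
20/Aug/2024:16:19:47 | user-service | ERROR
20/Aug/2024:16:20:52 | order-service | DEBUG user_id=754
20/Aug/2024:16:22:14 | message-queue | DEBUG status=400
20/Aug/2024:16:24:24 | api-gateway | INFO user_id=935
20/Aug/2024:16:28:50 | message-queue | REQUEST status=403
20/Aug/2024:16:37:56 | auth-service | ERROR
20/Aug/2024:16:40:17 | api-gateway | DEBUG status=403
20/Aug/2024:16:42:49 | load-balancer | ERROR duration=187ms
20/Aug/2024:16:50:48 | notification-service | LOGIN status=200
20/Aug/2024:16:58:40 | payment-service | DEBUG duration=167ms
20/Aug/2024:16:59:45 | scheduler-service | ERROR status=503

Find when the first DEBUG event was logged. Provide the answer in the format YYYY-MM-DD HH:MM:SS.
2024-08-20 16:20:52

To find the first event:

1. Filter for all DEBUG events
2. Sort by timestamp
3. Select the first one
4. Timestamp: 2024-08-20 16:20:52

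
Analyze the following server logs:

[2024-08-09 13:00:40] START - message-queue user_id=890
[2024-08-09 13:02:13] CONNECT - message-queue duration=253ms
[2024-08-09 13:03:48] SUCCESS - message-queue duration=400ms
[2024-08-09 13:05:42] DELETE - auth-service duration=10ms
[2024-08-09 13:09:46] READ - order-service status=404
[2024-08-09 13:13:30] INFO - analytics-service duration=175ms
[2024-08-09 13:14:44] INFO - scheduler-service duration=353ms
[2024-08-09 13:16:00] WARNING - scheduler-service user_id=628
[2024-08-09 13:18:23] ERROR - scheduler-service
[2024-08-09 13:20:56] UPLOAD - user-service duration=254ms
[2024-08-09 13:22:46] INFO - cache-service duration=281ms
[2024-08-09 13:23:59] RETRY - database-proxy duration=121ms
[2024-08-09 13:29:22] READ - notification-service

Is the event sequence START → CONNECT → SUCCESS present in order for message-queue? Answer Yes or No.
Yes

To verify sequence order:

1. Find all events in sequence START → CONNECT → SUCCESS for message-queue
2. Extract their timestamps
3. Check if timestamps are in ascending order
4. Result: Yes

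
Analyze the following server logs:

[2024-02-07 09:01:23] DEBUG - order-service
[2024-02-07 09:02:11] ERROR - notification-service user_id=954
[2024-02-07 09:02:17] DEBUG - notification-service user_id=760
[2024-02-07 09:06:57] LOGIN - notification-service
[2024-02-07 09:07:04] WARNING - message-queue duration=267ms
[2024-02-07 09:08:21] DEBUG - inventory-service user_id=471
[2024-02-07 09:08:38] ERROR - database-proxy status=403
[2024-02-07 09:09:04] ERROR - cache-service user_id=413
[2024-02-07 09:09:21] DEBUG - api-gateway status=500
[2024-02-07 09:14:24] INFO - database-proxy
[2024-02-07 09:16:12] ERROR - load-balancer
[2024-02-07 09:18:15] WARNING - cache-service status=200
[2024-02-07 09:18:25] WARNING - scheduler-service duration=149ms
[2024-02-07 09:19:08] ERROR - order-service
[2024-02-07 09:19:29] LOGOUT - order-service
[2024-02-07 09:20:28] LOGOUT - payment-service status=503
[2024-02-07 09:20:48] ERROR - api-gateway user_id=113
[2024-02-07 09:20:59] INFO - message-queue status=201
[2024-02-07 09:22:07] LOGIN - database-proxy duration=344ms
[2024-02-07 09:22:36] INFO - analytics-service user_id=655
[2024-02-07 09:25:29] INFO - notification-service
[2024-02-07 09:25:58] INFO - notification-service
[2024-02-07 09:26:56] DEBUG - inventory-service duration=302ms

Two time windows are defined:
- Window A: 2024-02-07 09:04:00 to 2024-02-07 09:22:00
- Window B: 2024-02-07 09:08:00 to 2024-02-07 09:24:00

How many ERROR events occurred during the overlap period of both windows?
5

To find overlap events:

1. Window A: 2024-02-07 09:04:00 to 2024-02-07 09:22:00
2. Window B: 2024-02-07 09:08:00 to 2024-02-07 09:24:00
3. Overlap period: 2024-02-07 09:08:00 to 2024-02-07 09:22:00
4. Count ERROR events in overlap: 5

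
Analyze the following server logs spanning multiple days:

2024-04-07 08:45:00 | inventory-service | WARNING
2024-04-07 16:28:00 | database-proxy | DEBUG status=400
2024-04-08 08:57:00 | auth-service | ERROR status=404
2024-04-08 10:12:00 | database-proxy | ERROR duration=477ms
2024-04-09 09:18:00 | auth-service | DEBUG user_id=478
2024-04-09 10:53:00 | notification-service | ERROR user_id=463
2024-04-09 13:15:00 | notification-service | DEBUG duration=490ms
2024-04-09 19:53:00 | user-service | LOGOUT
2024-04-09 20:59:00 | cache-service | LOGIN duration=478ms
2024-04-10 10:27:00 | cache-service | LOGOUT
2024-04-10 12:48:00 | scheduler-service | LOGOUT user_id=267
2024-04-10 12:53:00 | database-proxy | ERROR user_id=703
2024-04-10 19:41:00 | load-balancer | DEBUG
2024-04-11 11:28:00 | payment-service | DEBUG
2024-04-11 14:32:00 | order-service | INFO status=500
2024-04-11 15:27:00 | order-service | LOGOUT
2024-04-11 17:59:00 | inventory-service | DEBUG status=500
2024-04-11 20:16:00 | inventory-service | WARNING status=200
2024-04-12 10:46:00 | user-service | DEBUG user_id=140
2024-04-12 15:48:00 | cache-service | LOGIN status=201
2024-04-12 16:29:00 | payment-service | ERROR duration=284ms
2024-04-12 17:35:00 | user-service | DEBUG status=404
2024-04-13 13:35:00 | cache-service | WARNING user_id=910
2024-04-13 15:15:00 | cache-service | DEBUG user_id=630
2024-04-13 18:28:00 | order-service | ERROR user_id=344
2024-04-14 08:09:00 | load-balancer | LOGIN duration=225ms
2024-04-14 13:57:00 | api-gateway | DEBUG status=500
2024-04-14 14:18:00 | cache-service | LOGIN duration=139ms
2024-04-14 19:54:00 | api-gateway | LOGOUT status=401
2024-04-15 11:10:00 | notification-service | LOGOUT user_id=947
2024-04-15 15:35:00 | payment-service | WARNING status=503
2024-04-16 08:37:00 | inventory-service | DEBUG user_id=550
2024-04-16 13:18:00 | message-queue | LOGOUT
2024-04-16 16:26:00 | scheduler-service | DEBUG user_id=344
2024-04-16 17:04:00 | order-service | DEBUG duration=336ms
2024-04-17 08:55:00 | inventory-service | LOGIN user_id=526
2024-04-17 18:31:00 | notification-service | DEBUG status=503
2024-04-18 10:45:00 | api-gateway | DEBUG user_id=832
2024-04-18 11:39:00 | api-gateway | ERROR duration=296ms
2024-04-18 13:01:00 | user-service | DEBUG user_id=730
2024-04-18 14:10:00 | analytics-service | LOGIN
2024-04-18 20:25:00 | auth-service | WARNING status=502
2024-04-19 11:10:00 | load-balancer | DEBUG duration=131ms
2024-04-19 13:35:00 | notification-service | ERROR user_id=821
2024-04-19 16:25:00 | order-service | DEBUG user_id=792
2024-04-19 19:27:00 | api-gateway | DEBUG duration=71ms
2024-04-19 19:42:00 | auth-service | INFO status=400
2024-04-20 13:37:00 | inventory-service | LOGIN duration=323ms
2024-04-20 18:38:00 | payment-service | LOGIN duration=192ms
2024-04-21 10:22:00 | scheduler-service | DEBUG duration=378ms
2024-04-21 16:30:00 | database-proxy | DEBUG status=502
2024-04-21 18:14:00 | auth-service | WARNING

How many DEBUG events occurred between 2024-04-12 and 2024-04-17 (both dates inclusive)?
8

To filter by date range:

1. Date range: 2024-04-12 through 2024-04-17, both dates inclusive
2. Filter for DEBUG events whose date falls in this range
3. Count matching events: 8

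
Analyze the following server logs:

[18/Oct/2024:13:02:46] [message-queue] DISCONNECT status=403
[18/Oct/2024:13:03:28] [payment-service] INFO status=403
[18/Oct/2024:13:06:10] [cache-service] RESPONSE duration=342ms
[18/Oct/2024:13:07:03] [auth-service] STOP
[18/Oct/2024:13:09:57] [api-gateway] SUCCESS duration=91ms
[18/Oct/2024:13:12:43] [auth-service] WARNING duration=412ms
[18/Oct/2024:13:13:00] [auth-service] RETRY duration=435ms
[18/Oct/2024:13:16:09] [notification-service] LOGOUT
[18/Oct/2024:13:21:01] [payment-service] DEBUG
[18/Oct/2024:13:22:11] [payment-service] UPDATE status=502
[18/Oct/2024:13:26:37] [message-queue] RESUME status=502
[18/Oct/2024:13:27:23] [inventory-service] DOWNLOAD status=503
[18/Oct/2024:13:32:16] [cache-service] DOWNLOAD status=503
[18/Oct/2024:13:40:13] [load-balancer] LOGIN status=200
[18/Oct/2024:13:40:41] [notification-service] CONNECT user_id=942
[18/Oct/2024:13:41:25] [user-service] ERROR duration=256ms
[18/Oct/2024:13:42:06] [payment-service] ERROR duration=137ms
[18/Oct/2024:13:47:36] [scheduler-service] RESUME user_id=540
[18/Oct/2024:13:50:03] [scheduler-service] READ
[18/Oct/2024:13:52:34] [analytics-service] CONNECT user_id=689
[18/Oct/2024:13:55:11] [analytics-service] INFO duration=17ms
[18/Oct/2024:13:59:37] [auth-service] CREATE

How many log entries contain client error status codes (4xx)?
2

To find matching entries:

1. Pattern to match: client error status codes (4xx)
2. Scan each log entry for the pattern
3. Count matches: 2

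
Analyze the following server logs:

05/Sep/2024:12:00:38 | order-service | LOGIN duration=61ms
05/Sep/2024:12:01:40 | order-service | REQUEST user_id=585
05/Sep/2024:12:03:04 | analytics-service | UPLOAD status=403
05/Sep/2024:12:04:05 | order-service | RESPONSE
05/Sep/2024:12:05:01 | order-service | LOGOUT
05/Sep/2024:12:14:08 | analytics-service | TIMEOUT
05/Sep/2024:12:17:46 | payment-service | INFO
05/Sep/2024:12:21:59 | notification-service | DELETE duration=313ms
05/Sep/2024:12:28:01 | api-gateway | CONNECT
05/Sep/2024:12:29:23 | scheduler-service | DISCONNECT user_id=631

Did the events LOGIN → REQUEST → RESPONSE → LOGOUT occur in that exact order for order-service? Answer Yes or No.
Yes

To verify sequence order:

1. Find all events in sequence LOGIN → REQUEST → RESPONSE → LOGOUT for order-service
2. Extract their timestamps
3. Check if timestamps are in ascending order
4. Result: Yes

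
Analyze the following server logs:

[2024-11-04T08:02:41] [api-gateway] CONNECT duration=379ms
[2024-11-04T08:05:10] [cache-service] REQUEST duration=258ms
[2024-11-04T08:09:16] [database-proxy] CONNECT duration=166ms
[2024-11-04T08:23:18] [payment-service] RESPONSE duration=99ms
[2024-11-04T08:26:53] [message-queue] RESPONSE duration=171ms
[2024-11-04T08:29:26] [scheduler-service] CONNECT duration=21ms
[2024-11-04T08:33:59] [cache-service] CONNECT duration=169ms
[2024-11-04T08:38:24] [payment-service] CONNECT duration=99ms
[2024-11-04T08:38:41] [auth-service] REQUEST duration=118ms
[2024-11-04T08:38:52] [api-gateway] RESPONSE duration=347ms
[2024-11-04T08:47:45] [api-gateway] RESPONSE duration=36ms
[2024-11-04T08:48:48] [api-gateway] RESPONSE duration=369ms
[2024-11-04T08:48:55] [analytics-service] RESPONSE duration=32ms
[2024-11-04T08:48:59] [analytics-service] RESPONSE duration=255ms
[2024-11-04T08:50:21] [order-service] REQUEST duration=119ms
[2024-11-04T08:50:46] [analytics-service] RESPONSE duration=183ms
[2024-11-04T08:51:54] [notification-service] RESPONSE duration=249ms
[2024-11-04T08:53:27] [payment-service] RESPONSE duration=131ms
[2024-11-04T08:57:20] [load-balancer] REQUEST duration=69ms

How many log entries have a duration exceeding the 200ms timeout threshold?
6

To count timeouts:

1. Threshold: 200ms
2. Extract duration from each log entry
3. Count entries where duration > 200
4. Timeout count: 6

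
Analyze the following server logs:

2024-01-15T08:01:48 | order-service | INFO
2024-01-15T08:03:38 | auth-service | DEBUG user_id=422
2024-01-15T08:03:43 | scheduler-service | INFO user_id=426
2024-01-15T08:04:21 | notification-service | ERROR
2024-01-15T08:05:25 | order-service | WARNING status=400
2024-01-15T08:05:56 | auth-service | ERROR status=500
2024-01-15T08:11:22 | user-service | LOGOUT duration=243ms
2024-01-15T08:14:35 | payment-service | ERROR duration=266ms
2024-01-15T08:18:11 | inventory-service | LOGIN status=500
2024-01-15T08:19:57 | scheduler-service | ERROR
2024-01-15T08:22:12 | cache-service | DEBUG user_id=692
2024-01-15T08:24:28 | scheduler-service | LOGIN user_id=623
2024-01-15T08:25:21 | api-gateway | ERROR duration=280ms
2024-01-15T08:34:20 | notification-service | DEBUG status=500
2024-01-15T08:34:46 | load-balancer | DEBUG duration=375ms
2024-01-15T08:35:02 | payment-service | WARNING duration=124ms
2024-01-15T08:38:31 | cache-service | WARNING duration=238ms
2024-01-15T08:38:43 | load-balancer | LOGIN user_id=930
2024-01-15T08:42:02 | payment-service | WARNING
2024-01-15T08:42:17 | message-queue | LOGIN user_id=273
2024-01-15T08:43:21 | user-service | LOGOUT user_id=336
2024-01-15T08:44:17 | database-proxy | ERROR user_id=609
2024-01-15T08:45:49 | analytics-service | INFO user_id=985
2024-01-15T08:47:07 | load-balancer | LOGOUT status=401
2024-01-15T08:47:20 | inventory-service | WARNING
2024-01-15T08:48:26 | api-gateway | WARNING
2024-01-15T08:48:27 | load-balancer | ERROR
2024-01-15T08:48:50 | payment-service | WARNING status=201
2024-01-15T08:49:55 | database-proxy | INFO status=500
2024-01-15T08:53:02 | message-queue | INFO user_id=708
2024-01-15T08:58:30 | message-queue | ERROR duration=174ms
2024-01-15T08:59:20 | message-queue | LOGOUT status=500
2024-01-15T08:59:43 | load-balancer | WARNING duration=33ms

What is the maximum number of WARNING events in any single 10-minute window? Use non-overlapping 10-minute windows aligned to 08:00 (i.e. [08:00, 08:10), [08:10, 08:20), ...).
4

To find the burst window:

1. Divide the log period into non-overlapping 10-minute windows starting at 08:00
2. Count WARNING events in each window
3. Find the window with maximum count
4. Maximum events in a window: 4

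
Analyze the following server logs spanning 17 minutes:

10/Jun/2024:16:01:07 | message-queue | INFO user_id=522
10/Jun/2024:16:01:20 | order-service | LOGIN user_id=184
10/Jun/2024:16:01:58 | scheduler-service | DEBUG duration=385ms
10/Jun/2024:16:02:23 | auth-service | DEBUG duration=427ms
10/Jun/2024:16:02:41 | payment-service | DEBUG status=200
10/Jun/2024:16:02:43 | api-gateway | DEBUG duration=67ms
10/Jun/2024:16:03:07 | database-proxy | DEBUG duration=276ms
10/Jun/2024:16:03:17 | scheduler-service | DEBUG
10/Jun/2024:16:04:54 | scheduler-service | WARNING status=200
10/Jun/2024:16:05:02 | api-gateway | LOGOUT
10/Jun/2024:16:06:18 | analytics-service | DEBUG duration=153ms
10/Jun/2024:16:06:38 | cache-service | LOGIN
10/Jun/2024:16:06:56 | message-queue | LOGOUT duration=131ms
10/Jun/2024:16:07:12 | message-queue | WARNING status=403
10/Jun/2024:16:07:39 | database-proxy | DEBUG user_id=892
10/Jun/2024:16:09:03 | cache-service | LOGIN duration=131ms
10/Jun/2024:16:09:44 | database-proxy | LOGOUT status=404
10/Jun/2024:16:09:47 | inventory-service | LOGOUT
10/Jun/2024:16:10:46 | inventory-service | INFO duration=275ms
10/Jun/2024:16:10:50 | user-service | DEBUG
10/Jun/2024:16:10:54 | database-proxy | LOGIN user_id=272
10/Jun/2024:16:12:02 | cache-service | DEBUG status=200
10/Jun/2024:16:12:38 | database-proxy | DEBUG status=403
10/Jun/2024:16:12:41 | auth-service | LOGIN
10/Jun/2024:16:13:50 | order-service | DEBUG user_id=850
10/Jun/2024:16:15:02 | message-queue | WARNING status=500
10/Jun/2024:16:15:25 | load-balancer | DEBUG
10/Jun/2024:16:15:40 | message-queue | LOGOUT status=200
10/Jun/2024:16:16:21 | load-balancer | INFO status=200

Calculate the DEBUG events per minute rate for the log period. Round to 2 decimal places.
0.76

To calculate the rate:

1. Count total DEBUG events: 13
2. Total time period: 17 minutes
3. Rate = 13 / 17 = 0.76 events per minute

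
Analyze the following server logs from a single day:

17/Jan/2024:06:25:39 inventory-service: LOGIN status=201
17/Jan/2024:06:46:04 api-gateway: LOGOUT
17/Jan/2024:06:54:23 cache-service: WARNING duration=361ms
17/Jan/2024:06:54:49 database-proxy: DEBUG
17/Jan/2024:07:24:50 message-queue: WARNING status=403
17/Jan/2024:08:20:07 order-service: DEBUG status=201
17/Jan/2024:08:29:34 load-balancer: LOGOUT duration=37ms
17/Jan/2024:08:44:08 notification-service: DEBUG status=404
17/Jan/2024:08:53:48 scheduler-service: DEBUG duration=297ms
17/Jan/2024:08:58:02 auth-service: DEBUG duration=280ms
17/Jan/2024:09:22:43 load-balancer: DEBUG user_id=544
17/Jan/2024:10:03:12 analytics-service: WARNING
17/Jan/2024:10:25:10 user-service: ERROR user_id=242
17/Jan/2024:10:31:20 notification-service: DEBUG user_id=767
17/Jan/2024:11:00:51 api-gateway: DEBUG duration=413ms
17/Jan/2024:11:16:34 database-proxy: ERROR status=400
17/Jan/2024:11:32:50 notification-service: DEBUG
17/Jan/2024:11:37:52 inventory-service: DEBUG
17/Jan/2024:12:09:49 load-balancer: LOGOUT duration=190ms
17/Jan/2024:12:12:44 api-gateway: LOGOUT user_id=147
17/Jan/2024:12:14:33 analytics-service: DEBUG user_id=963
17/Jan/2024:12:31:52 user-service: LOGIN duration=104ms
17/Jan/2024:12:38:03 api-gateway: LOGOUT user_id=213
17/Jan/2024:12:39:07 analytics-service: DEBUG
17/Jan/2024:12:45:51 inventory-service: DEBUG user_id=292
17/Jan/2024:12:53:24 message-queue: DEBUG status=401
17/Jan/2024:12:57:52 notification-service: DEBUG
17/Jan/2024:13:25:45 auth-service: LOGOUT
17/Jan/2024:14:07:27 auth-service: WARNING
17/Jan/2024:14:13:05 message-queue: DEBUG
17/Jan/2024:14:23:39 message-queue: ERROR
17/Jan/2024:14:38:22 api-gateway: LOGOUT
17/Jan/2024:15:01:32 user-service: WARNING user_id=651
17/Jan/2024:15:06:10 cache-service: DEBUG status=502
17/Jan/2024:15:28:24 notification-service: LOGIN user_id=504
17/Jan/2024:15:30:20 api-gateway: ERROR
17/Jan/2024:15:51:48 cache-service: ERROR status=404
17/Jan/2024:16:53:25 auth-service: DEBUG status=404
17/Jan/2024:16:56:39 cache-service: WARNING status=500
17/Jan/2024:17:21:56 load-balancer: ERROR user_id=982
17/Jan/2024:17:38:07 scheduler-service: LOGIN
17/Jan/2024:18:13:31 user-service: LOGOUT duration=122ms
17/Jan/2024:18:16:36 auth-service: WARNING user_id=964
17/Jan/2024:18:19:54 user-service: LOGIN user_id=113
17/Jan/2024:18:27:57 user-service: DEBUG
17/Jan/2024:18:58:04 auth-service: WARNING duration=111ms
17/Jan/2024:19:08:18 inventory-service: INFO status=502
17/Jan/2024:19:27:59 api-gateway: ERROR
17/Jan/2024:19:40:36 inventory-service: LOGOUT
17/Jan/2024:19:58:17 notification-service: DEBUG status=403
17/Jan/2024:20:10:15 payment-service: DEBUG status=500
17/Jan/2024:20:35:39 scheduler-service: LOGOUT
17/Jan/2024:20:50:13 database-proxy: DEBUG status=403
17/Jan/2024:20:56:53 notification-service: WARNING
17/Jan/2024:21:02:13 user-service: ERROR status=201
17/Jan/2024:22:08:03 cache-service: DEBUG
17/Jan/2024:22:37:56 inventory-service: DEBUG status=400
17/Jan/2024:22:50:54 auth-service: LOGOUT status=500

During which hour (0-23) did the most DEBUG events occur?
12

To find the peak hour:

1. Group all DEBUG events by hour
2. Count events in each hour
3. Find hour with maximum count
4. Peak hour: 12 (with 5 events)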